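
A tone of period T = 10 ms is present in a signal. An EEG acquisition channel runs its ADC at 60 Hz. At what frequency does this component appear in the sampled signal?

20 Hz

T = 10 ms → f = 1/T = 100 Hz.
100 Hz mod fs = 40 Hz.
40 Hz > fs/2 = 30 Hz, folds to fs − 40 Hz = 20 Hz.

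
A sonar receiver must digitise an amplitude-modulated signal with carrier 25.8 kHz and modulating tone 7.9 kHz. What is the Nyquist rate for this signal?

AM sidebands sit at fc ± fm = 17.9 kHz and 33.7 kHz.
Highest-frequency component: 33.7 kHz.
Nyquist rate = 2 × 33.7 kHz = 67.4 kHz.

67.4 kHz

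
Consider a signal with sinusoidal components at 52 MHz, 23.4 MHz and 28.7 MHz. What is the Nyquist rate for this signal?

Highest-frequency component: 52 MHz.
Nyquist rate = 2 × 52 MHz = 104 MHz.

104 MHz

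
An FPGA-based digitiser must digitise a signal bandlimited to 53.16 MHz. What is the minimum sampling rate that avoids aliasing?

Nyquist rate = 2 × 53.16 MHz = 106.32 MHz.

106.32 MHz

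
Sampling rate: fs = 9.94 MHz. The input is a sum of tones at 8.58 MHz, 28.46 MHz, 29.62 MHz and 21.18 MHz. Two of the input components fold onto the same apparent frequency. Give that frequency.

fs/2 = 4.97 MHz.
8.58 MHz > fs/2 = 4.97 MHz, folds to fs − 8.58 MHz = 1.36 MHz.
28.46 MHz mod fs = 8.58 MHz.
8.58 MHz > fs/2 = 4.97 MHz, folds to fs − 8.58 MHz = 1.36 MHz.
29.62 MHz mod fs = 9.74 MHz.
9.74 MHz > fs/2 = 4.97 MHz, folds to fs − 9.74 MHz = 0.2 MHz.
21.18 MHz mod fs = 1.3 MHz.
1.3 MHz ≤ fs/2 = 4.97 MHz, appears at 1.3 MHz.
8.58 MHz and 28.46 MHz both map to 1.36 MHz.

1.36 MHz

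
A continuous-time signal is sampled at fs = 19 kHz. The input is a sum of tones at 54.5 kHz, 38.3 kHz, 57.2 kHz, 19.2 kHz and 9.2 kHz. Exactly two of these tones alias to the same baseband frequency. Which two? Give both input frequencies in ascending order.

19.2 kHz, 57.2 kHz

fs/2 = 9.5 kHz.
54.5 kHz mod fs = 16.5 kHz.
16.5 kHz > fs/2 = 9.5 kHz, folds to fs − 16.5 kHz = 2.5 kHz.
38.3 kHz mod fs = 0.3 kHz.
0.3 kHz ≤ fs/2 = 9.5 kHz, appears at 0.3 kHz.
57.2 kHz mod fs = 0.2 kHz.
0.2 kHz ≤ fs/2 = 9.5 kHz, appears at 0.2 kHz.
19.2 kHz mod fs = 0.2 kHz.
0.2 kHz ≤ fs/2 = 9.5 kHz, appears at 0.2 kHz.
9.2 kHz ≤ fs/2 = 9.5 kHz, passes unchanged.
19.2 kHz and 57.2 kHz both map to 0.2 kHz.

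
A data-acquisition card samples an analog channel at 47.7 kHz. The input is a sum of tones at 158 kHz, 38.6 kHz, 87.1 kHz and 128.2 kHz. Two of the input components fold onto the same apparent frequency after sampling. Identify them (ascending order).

fs/2 = 23.85 kHz.
158 kHz mod fs = 14.9 kHz.
14.9 kHz ≤ fs/2 = 23.85 kHz, appears at 14.9 kHz.
38.6 kHz > fs/2 = 23.85 kHz, folds to fs − 38.6 kHz = 9.1 kHz.
87.1 kHz mod fs = 39.4 kHz.
39.4 kHz > fs/2 = 23.85 kHz, folds to fs − 39.4 kHz = 8.3 kHz.
128.2 kHz mod fs = 32.8 kHz.
32.8 kHz > fs/2 = 23.85 kHz, folds to fs − 32.8 kHz = 14.9 kHz.
128.2 kHz and 158 kHz both map to 14.9 kHz.

128.2 kHz, 158 kHz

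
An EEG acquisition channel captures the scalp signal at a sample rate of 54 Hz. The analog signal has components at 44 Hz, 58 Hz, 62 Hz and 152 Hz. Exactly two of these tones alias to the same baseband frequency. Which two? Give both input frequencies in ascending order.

fs/2 = 27 Hz.
44 Hz > fs/2 = 27 Hz, folds to fs − 44 Hz = 10 Hz.
58 Hz mod fs = 4 Hz.
4 Hz ≤ fs/2 = 27 Hz, appears at 4 Hz.
62 Hz mod fs = 8 Hz.
8 Hz ≤ fs/2 = 27 Hz, appears at 8 Hz.
152 Hz mod fs = 44 Hz.
44 Hz > fs/2 = 27 Hz, folds to fs − 44 Hz = 10 Hz.
44 Hz and 152 Hz both map to 10 Hz.

44 Hz, 152 Hz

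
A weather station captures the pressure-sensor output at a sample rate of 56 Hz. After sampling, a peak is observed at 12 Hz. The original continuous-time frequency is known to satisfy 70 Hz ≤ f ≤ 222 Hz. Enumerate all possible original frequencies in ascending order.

Frequencies that alias to 12 Hz are k·fs ± 12 Hz for integer k ≥ 0.
k=0: 12 Hz.
k=1: 44 Hz, 68 Hz.
k=2: 100 Hz, 124 Hz.
k=3: 156 Hz, 180 Hz.
k=4: 212 Hz, 236 Hz.
k=5: 268 Hz, 292 Hz.
Within [70 Hz, 222 Hz]: 100 Hz, 124 Hz, 156 Hz, 180 Hz, 212 Hz.

100 Hz, 124 Hz, 156 Hz, 180 Hz, 212 Hz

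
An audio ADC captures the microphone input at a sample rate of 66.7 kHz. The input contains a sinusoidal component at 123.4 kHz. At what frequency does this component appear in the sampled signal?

10 kHz

123.4 kHz mod fs = 56.7 kHz.
56.7 kHz > fs/2 = 33.35 kHz, folds to fs − 56.7 kHz = 10 kHz.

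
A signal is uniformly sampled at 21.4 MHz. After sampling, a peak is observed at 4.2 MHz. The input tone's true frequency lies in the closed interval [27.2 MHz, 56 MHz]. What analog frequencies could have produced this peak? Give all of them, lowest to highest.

38.6 MHz, 47 MHz

Frequencies that alias to 4.2 MHz are k·fs ± 4.2 MHz for integer k ≥ 0.
k=0: 4.2 MHz.
k=1: 17.2 MHz, 25.6 MHz.
k=2: 38.6 MHz, 47 MHz.
k=3: 60 MHz, 68.4 MHz.
Within [27.2 MHz, 56 MHz]: 38.6 MHz, 47 MHz.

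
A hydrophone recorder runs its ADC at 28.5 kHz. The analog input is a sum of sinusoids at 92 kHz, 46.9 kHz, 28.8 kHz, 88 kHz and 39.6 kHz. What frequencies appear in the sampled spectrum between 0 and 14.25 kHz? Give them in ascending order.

fs/2 = 14.25 kHz.
92 kHz mod fs = 6.5 kHz.
6.5 kHz ≤ fs/2 = 14.25 kHz, appears at 6.5 kHz.
46.9 kHz mod fs = 18.4 kHz.
18.4 kHz > fs/2 = 14.25 kHz, folds to fs − 18.4 kHz = 10.1 kHz.
28.8 kHz mod fs = 0.3 kHz.
0.3 kHz ≤ fs/2 = 14.25 kHz, appears at 0.3 kHz.
88 kHz mod fs = 2.5 kHz.
2.5 kHz ≤ fs/2 = 14.25 kHz, appears at 2.5 kHz.
39.6 kHz mod fs = 11.1 kHz.
11.1 kHz ≤ fs/2 = 14.25 kHz, appears at 11.1 kHz.
Distinct values: {0.3 kHz, 2.5 kHz, 6.5 kHz, 10.1 kHz, 11.1 kHz}.

0.3 kHz, 2.5 kHz, 6.5 kHz, 10.1 kHz, 11.1 kHz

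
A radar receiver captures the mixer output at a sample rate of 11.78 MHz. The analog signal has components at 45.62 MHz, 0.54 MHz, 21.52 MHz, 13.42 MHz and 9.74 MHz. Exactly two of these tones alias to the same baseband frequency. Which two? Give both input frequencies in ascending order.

9.74 MHz, 21.52 MHz

fs/2 = 5.89 MHz.
45.62 MHz mod fs = 10.28 MHz.
10.28 MHz > fs/2 = 5.89 MHz, folds to fs − 10.28 MHz = 1.5 MHz.
0.54 MHz ≤ fs/2 = 5.89 MHz, passes unchanged.
21.52 MHz mod fs = 9.74 MHz.
9.74 MHz > fs/2 = 5.89 MHz, folds to fs − 9.74 MHz = 2.04 MHz.
13.42 MHz mod fs = 1.64 MHz.
1.64 MHz ≤ fs/2 = 5.89 MHz, appears at 1.64 MHz.
9.74 MHz > fs/2 = 5.89 MHz, folds to fs − 9.74 MHz = 2.04 MHz.
9.74 MHz and 21.52 MHz both map to 2.04 MHz.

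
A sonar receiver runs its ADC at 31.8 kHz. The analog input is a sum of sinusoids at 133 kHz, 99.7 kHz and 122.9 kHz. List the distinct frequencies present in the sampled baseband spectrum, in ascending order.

fs/2 = 15.9 kHz.
133 kHz mod fs = 5.8 kHz.
5.8 kHz ≤ fs/2 = 15.9 kHz, appears at 5.8 kHz.
99.7 kHz mod fs = 4.3 kHz.
4.3 kHz ≤ fs/2 = 15.9 kHz, appears at 4.3 kHz.
122.9 kHz mod fs = 27.5 kHz.
27.5 kHz > fs/2 = 15.9 kHz, folds to fs − 27.5 kHz = 4.3 kHz.
Distinct values: {4.3 kHz, 5.8 kHz}.

4.3 kHz, 5.8 kHz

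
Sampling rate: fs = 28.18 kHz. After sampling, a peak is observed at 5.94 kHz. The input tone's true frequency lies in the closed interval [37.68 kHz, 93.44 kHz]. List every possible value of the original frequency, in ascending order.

50.42 kHz, 62.3 kHz, 78.6 kHz, 90.48 kHz

Frequencies that alias to 5.94 kHz are k·fs ± 5.94 kHz for integer k ≥ 0.
k=0: 5.94 kHz.
k=1: 22.24 kHz, 34.12 kHz.
k=2: 50.42 kHz, 62.3 kHz.
k=3: 78.6 kHz, 90.48 kHz.
k=4: 106.78 kHz, 118.66 kHz.
Within [37.68 kHz, 93.44 kHz]: 50.42 kHz, 62.3 kHz, 78.6 kHz, 90.48 kHz.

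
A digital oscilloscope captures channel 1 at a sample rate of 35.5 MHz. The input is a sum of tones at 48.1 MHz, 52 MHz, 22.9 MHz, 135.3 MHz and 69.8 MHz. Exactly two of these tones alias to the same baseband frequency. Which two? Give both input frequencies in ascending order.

22.9 MHz, 48.1 MHz

fs/2 = 17.75 MHz.
48.1 MHz mod fs = 12.6 MHz.
12.6 MHz ≤ fs/2 = 17.75 MHz, appears at 12.6 MHz.
52 MHz mod fs = 16.5 MHz.
16.5 MHz ≤ fs/2 = 17.75 MHz, appears at 16.5 MHz.
22.9 MHz > fs/2 = 17.75 MHz, folds to fs − 22.9 MHz = 12.6 MHz.
135.3 MHz mod fs = 28.8 MHz.
28.8 MHz > fs/2 = 17.75 MHz, folds to fs − 28.8 MHz = 6.7 MHz.
69.8 MHz mod fs = 34.3 MHz.
34.3 MHz > fs/2 = 17.75 MHz, folds to fs − 34.3 MHz = 1.2 MHz.
22.9 MHz and 48.1 MHz both map to 12.6 MHz.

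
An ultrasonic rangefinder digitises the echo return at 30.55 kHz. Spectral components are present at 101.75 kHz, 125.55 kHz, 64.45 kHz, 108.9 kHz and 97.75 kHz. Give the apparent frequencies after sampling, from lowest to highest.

fs/2 = 15.275 kHz.
101.75 kHz mod fs = 10.1 kHz.
10.1 kHz ≤ fs/2 = 15.275 kHz, appears at 10.1 kHz.
125.55 kHz mod fs = 3.35 kHz.
3.35 kHz ≤ fs/2 = 15.275 kHz, appears at 3.35 kHz.
64.45 kHz mod fs = 3.35 kHz.
3.35 kHz ≤ fs/2 = 15.275 kHz, appears at 3.35 kHz.
108.9 kHz mod fs = 17.25 kHz.
17.25 kHz > fs/2 = 15.275 kHz, folds to fs − 17.25 kHz = 13.3 kHz.
97.75 kHz mod fs = 6.1 kHz.
6.1 kHz ≤ fs/2 = 15.275 kHz, appears at 6.1 kHz.
Distinct values: {3.35 kHz, 6.1 kHz, 10.1 kHz, 13.3 kHz}.

3.35 kHz, 6.1 kHz, 10.1 kHz, 13.3 kHz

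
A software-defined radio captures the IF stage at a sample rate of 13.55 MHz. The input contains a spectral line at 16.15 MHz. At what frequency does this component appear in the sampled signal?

16.15 MHz mod fs = 2.6 MHz.
2.6 MHz ≤ fs/2 = 6.775 MHz, appears at 2.6 MHz.

2.6 MHz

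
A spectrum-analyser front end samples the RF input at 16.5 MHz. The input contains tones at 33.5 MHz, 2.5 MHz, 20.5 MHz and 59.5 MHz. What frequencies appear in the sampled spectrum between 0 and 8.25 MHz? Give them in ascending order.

fs/2 = 8.25 MHz.
33.5 MHz mod fs = 0.5 MHz.
0.5 MHz ≤ fs/2 = 8.25 MHz, appears at 0.5 MHz.
2.5 MHz ≤ fs/2 = 8.25 MHz, passes unchanged.
20.5 MHz mod fs = 4 MHz.
4 MHz ≤ fs/2 = 8.25 MHz, appears at 4 MHz.
59.5 MHz mod fs = 10 MHz.
10 MHz > fs/2 = 8.25 MHz, folds to fs − 10 MHz = 6.5 MHz.
Distinct values: {0.5 MHz, 2.5 MHz, 4 MHz, 6.5 MHz}.

0.5 MHz, 2.5 MHz, 4 MHz, 6.5 MHz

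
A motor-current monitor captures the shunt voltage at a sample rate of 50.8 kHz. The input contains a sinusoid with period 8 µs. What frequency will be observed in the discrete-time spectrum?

T = 8 µs → f = 1/T = 125 kHz.
125 kHz mod fs = 23.4 kHz.
23.4 kHz ≤ fs/2 = 25.4 kHz, appears at 23.4 kHz.

23.4 kHz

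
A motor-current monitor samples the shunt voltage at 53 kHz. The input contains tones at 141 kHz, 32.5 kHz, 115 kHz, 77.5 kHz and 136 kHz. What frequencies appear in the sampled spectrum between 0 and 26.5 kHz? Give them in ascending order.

fs/2 = 26.5 kHz.
141 kHz mod fs = 35 kHz.
35 kHz > fs/2 = 26.5 kHz, folds to fs − 35 kHz = 18 kHz.
32.5 kHz > fs/2 = 26.5 kHz, folds to fs − 32.5 kHz = 20.5 kHz.
115 kHz mod fs = 9 kHz.
9 kHz ≤ fs/2 = 26.5 kHz, appears at 9 kHz.
77.5 kHz mod fs = 24.5 kHz.
24.5 kHz ≤ fs/2 = 26.5 kHz, appears at 24.5 kHz.
136 kHz mod fs = 30 kHz.
30 kHz > fs/2 = 26.5 kHz, folds to fs − 30 kHz = 23 kHz.
Distinct values: {9 kHz, 18 kHz, 20.5 kHz, 23 kHz, 24.5 kHz}.

9 kHz, 18 kHz, 20.5 kHz, 23 kHz, 24.5 kHz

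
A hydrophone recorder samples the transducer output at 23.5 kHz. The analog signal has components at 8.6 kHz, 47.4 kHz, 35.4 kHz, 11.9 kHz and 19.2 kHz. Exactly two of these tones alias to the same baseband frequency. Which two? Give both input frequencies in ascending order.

11.9 kHz, 35.4 kHz

fs/2 = 11.75 kHz.
8.6 kHz ≤ fs/2 = 11.75 kHz, passes unchanged.
47.4 kHz mod fs = 0.4 kHz.
0.4 kHz ≤ fs/2 = 11.75 kHz, appears at 0.4 kHz.
35.4 kHz mod fs = 11.9 kHz.
11.9 kHz > fs/2 = 11.75 kHz, folds to fs − 11.9 kHz = 11.6 kHz.
11.9 kHz > fs/2 = 11.75 kHz, folds to fs − 11.9 kHz = 11.6 kHz.
19.2 kHz > fs/2 = 11.75 kHz, folds to fs − 19.2 kHz = 4.3 kHz.
11.9 kHz and 35.4 kHz both map to 11.6 kHz.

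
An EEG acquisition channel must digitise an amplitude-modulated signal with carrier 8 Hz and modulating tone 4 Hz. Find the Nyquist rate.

24 Hz

AM sidebands sit at fc ± fm = 4 Hz and 12 Hz.
Highest-frequency component: 12 Hz.
Nyquist rate = 2 × 12 Hz = 24 Hz.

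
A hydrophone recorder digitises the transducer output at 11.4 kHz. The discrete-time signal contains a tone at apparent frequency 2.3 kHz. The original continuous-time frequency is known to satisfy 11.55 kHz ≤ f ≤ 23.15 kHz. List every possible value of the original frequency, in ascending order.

Frequencies that alias to 2.3 kHz are k·fs ± 2.3 kHz for integer k ≥ 0.
k=0: 2.3 kHz.
k=1: 9.1 kHz, 13.7 kHz.
k=2: 20.5 kHz, 25.1 kHz.
k=3: 31.9 kHz, 36.5 kHz.
Within [11.55 kHz, 23.15 kHz]: 13.7 kHz, 20.5 kHz.

13.7 kHz, 20.5 kHz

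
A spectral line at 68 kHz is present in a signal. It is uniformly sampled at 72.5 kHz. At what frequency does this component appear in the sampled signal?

4.5 kHz

68 kHz > fs/2 = 36.25 kHz, folds to fs − 68 kHz = 4.5 kHz.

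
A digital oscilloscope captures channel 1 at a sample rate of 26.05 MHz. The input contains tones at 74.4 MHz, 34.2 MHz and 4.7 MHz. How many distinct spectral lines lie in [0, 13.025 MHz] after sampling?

3

fs/2 = 13.025 MHz.
74.4 MHz mod fs = 22.3 MHz.
22.3 MHz > fs/2 = 13.025 MHz, folds to fs − 22.3 MHz = 3.75 MHz.
34.2 MHz mod fs = 8.15 MHz.
8.15 MHz ≤ fs/2 = 13.025 MHz, appears at 8.15 MHz.
4.7 MHz ≤ fs/2 = 13.025 MHz, passes unchanged.
Distinct values: {3.75 MHz, 4.7 MHz, 8.15 MHz} → 3.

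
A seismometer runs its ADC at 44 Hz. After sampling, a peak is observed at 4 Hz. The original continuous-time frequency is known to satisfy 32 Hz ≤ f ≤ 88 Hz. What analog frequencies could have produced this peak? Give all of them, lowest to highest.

40 Hz, 48 Hz, 84 Hz

Frequencies that alias to 4 Hz are k·fs ± 4 Hz for integer k ≥ 0.
k=0: 4 Hz.
k=1: 40 Hz, 48 Hz.
k=2: 84 Hz, 92 Hz.
k=3: 128 Hz, 136 Hz.
Within [32 Hz, 88 Hz]: 40 Hz, 48 Hz, 84 Hz.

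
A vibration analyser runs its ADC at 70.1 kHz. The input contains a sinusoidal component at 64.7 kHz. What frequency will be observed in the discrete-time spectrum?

64.7 kHz > fs/2 = 35.05 kHz, folds to fs − 64.7 kHz = 5.4 kHz.

5.4 kHz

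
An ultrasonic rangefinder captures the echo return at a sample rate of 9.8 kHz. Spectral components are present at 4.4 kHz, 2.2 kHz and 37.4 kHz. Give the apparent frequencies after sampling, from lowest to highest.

1.8 kHz, 2.2 kHz, 4.4 kHz

fs/2 = 4.9 kHz.
4.4 kHz ≤ fs/2 = 4.9 kHz, passes unchanged.
2.2 kHz ≤ fs/2 = 4.9 kHz, passes unchanged.
37.4 kHz mod fs = 8 kHz.
8 kHz > fs/2 = 4.9 kHz, folds to fs − 8 kHz = 1.8 kHz.
Distinct values: {1.8 kHz, 2.2 kHz, 4.4 kHz}.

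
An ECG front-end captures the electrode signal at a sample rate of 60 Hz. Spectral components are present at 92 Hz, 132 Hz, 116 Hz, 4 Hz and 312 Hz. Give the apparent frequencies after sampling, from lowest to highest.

4 Hz, 12 Hz, 28 Hz

fs/2 = 30 Hz.
92 Hz mod fs = 32 Hz.
32 Hz > fs/2 = 30 Hz, folds to fs − 32 Hz = 28 Hz.
132 Hz mod fs = 12 Hz.
12 Hz ≤ fs/2 = 30 Hz, appears at 12 Hz.
116 Hz mod fs = 56 Hz.
56 Hz > fs/2 = 30 Hz, folds to fs − 56 Hz = 4 Hz.
4 Hz ≤ fs/2 = 30 Hz, passes unchanged.
312 Hz mod fs = 12 Hz.
12 Hz ≤ fs/2 = 30 Hz, appears at 12 Hz.
Distinct values: {4 Hz, 12 Hz, 28 Hz}.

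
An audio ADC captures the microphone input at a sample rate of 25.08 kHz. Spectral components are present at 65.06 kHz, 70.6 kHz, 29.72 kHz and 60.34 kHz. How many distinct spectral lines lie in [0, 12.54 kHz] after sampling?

fs/2 = 12.54 kHz.
65.06 kHz mod fs = 14.9 kHz.
14.9 kHz > fs/2 = 12.54 kHz, folds to fs − 14.9 kHz = 10.18 kHz.
70.6 kHz mod fs = 20.44 kHz.
20.44 kHz > fs/2 = 12.54 kHz, folds to fs − 20.44 kHz = 4.64 kHz.
29.72 kHz mod fs = 4.64 kHz.
4.64 kHz ≤ fs/2 = 12.54 kHz, appears at 4.64 kHz.
60.34 kHz mod fs = 10.18 kHz.
10.18 kHz ≤ fs/2 = 12.54 kHz, appears at 10.18 kHz.
Distinct values: {4.64 kHz, 10.18 kHz} → 2.

2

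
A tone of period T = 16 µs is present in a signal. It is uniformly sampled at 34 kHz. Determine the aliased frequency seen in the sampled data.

T = 16 µs → f = 1/T = 62.5 kHz.
62.5 kHz mod fs = 28.5 kHz.
28.5 kHz > fs/2 = 17 kHz, folds to fs − 28.5 kHz = 5.5 kHz.

5.5 kHz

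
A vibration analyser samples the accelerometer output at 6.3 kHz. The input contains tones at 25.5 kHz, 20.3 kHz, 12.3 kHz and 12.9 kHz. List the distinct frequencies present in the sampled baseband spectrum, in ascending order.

fs/2 = 3.15 kHz.
25.5 kHz mod fs = 0.3 kHz.
0.3 kHz ≤ fs/2 = 3.15 kHz, appears at 0.3 kHz.
20.3 kHz mod fs = 1.4 kHz.
1.4 kHz ≤ fs/2 = 3.15 kHz, appears at 1.4 kHz.
12.3 kHz mod fs = 6 kHz.
6 kHz > fs/2 = 3.15 kHz, folds to fs − 6 kHz = 0.3 kHz.
12.9 kHz mod fs = 0.3 kHz.
0.3 kHz ≤ fs/2 = 3.15 kHz, appears at 0.3 kHz.
Distinct values: {0.3 kHz, 1.4 kHz}.

0.3 kHz, 1.4 kHz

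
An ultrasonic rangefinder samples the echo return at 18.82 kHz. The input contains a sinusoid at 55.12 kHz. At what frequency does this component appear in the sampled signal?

1.34 kHz

55.12 kHz mod fs = 17.48 kHz.
17.48 kHz > fs/2 = 9.41 kHz, folds to fs − 17.48 kHz = 1.34 kHz.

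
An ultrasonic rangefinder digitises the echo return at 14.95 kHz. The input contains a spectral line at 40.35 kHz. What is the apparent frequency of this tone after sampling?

40.35 kHz mod fs = 10.45 kHz.
10.45 kHz > fs/2 = 7.475 kHz, folds to fs − 10.45 kHz = 4.5 kHz.

4.5 kHz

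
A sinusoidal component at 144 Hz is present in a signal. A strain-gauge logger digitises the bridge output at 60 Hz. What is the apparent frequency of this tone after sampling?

144 Hz mod fs = 24 Hz.
24 Hz ≤ fs/2 = 30 Hz, appears at 24 Hz.

24 Hz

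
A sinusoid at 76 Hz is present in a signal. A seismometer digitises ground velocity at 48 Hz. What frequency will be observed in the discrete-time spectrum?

76 Hz mod fs = 28 Hz.
28 Hz > fs/2 = 24 Hz, folds to fs − 28 Hz = 20 Hz.

20 Hz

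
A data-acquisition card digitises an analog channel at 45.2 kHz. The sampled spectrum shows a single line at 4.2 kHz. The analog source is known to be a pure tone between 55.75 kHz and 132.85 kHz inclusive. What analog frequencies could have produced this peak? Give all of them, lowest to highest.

Frequencies that alias to 4.2 kHz are k·fs ± 4.2 kHz for integer k ≥ 0.
k=0: 4.2 kHz.
k=1: 41 kHz, 49.4 kHz.
k=2: 86.2 kHz, 94.6 kHz.
k=3: 131.4 kHz, 139.8 kHz.
k=4: 176.6 kHz, 185 kHz.
Within [55.75 kHz, 132.85 kHz]: 86.2 kHz, 94.6 kHz, 131.4 kHz.

86.2 kHz, 94.6 kHz, 131.4 kHz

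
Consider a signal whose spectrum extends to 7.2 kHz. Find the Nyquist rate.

14.4 kHz

Nyquist rate = 2 × 7.2 kHz = 14.4 kHz.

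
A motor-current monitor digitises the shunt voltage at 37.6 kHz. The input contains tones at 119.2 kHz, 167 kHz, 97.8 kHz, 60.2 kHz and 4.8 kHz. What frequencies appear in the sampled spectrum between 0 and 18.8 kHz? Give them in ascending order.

4.8 kHz, 6.4 kHz, 15 kHz, 16.6 kHz

fs/2 = 18.8 kHz.
119.2 kHz mod fs = 6.4 kHz.
6.4 kHz ≤ fs/2 = 18.8 kHz, appears at 6.4 kHz.
167 kHz mod fs = 16.6 kHz.
16.6 kHz ≤ fs/2 = 18.8 kHz, appears at 16.6 kHz.
97.8 kHz mod fs = 22.6 kHz.
22.6 kHz > fs/2 = 18.8 kHz, folds to fs − 22.6 kHz = 15 kHz.
60.2 kHz mod fs = 22.6 kHz.
22.6 kHz > fs/2 = 18.8 kHz, folds to fs − 22.6 kHz = 15 kHz.
4.8 kHz ≤ fs/2 = 18.8 kHz, passes unchanged.
Distinct values: {4.8 kHz, 6.4 kHz, 15 kHz, 16.6 kHz}.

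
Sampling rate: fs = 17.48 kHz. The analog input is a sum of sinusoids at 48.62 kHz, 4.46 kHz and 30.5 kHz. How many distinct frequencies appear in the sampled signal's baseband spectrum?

fs/2 = 8.74 kHz.
48.62 kHz mod fs = 13.66 kHz.
13.66 kHz > fs/2 = 8.74 kHz, folds to fs − 13.66 kHz = 3.82 kHz.
4.46 kHz ≤ fs/2 = 8.74 kHz, passes unchanged.
30.5 kHz mod fs = 13.02 kHz.
13.02 kHz > fs/2 = 8.74 kHz, folds to fs − 13.02 kHz = 4.46 kHz.
Distinct values: {3.82 kHz, 4.46 kHz} → 2.

2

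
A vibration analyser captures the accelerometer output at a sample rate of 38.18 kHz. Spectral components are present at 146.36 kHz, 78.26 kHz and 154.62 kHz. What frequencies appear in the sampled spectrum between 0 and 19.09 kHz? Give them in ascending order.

1.9 kHz, 6.36 kHz

fs/2 = 19.09 kHz.
146.36 kHz mod fs = 31.82 kHz.
31.82 kHz > fs/2 = 19.09 kHz, folds to fs − 31.82 kHz = 6.36 kHz.
78.26 kHz mod fs = 1.9 kHz.
1.9 kHz ≤ fs/2 = 19.09 kHz, appears at 1.9 kHz.
154.62 kHz mod fs = 1.9 kHz.
1.9 kHz ≤ fs/2 = 19.09 kHz, appears at 1.9 kHz.
Distinct values: {1.9 kHz, 6.36 kHz}.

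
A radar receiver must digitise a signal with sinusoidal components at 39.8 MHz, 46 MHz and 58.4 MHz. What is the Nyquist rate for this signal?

116.8 MHz

Highest-frequency component: 58.4 MHz.
Nyquist rate = 2 × 58.4 MHz = 116.8 MHz.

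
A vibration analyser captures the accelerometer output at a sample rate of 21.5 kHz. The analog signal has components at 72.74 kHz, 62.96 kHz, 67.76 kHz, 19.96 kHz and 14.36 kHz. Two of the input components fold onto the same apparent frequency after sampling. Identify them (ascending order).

19.96 kHz, 62.96 kHz

fs/2 = 10.75 kHz.
72.74 kHz mod fs = 8.24 kHz.
8.24 kHz ≤ fs/2 = 10.75 kHz, appears at 8.24 kHz.
62.96 kHz mod fs = 19.96 kHz.
19.96 kHz > fs/2 = 10.75 kHz, folds to fs − 19.96 kHz = 1.54 kHz.
67.76 kHz mod fs = 3.26 kHz.
3.26 kHz ≤ fs/2 = 10.75 kHz, appears at 3.26 kHz.
19.96 kHz > fs/2 = 10.75 kHz, folds to fs − 19.96 kHz = 1.54 kHz.
14.36 kHz > fs/2 = 10.75 kHz, folds to fs − 14.36 kHz = 7.14 kHz.
19.96 kHz and 62.96 kHz both map to 1.54 kHz.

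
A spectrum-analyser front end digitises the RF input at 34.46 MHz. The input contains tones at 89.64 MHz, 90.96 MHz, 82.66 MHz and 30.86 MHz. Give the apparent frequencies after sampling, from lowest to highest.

3.6 MHz, 12.42 MHz, 13.74 MHz

fs/2 = 17.23 MHz.
89.64 MHz mod fs = 20.72 MHz.
20.72 MHz > fs/2 = 17.23 MHz, folds to fs − 20.72 MHz = 13.74 MHz.
90.96 MHz mod fs = 22.04 MHz.
22.04 MHz > fs/2 = 17.23 MHz, folds to fs − 22.04 MHz = 12.42 MHz.
82.66 MHz mod fs = 13.74 MHz.
13.74 MHz ≤ fs/2 = 17.23 MHz, appears at 13.74 MHz.
30.86 MHz > fs/2 = 17.23 MHz, folds to fs − 30.86 MHz = 3.6 MHz.
Distinct values: {3.6 MHz, 12.42 MHz, 13.74 MHz}.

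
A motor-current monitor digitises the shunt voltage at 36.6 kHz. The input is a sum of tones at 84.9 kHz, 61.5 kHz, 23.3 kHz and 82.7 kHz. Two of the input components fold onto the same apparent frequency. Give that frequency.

11.7 kHz

fs/2 = 18.3 kHz.
84.9 kHz mod fs = 11.7 kHz.
11.7 kHz ≤ fs/2 = 18.3 kHz, appears at 11.7 kHz.
61.5 kHz mod fs = 24.9 kHz.
24.9 kHz > fs/2 = 18.3 kHz, folds to fs − 24.9 kHz = 11.7 kHz.
23.3 kHz > fs/2 = 18.3 kHz, folds to fs − 23.3 kHz = 13.3 kHz.
82.7 kHz mod fs = 9.5 kHz.
9.5 kHz ≤ fs/2 = 18.3 kHz, appears at 9.5 kHz.
61.5 kHz and 84.9 kHz both map to 11.7 kHz.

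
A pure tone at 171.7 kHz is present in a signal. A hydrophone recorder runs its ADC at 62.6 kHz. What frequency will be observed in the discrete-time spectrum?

171.7 kHz mod fs = 46.5 kHz.
46.5 kHz > fs/2 = 31.3 kHz, folds to fs − 46.5 kHz = 16.1 kHz.

16.1 kHz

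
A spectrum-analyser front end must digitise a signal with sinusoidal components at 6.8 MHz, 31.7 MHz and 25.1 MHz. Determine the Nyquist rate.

63.4 MHz

Highest-frequency component: 31.7 MHz.
Nyquist rate = 2 × 31.7 MHz = 63.4 MHz.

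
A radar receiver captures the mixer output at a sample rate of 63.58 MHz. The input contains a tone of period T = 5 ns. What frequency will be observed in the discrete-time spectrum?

9.26 MHz

T = 5 ns → f = 1/T = 200 MHz.
200 MHz mod fs = 9.26 MHz.
9.26 MHz ≤ fs/2 = 31.79 MHz, appears at 9.26 MHz.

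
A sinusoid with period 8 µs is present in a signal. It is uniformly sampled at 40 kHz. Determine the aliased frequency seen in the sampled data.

T = 8 µs → f = 1/T = 125 kHz.
125 kHz mod fs = 5 kHz.
5 kHz ≤ fs/2 = 20 kHz, appears at 5 kHz.

5 kHz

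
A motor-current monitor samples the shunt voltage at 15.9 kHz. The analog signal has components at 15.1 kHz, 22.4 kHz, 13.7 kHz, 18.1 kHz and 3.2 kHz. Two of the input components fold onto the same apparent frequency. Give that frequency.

fs/2 = 7.95 kHz.
15.1 kHz > fs/2 = 7.95 kHz, folds to fs − 15.1 kHz = 0.8 kHz.
22.4 kHz mod fs = 6.5 kHz.
6.5 kHz ≤ fs/2 = 7.95 kHz, appears at 6.5 kHz.
13.7 kHz > fs/2 = 7.95 kHz, folds to fs − 13.7 kHz = 2.2 kHz.
18.1 kHz mod fs = 2.2 kHz.
2.2 kHz ≤ fs/2 = 7.95 kHz, appears at 2.2 kHz.
3.2 kHz ≤ fs/2 = 7.95 kHz, passes unchanged.
13.7 kHz and 18.1 kHz both map to 2.2 kHz.

2.2 kHz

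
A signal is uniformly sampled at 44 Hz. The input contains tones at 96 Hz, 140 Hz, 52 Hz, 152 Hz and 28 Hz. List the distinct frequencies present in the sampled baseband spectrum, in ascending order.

8 Hz, 16 Hz, 20 Hz

fs/2 = 22 Hz.
96 Hz mod fs = 8 Hz.
8 Hz ≤ fs/2 = 22 Hz, appears at 8 Hz.
140 Hz mod fs = 8 Hz.
8 Hz ≤ fs/2 = 22 Hz, appears at 8 Hz.
52 Hz mod fs = 8 Hz.
8 Hz ≤ fs/2 = 22 Hz, appears at 8 Hz.
152 Hz mod fs = 20 Hz.
20 Hz ≤ fs/2 = 22 Hz, appears at 20 Hz.
28 Hz > fs/2 = 22 Hz, folds to fs − 28 Hz = 16 Hz.
Distinct values: {8 Hz, 16 Hz, 20 Hz}.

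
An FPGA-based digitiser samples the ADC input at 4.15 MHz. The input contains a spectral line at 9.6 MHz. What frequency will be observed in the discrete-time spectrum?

1.3 MHz

9.6 MHz mod fs = 1.3 MHz.
1.3 MHz ≤ fs/2 = 2.075 MHz, appears at 1.3 MHz.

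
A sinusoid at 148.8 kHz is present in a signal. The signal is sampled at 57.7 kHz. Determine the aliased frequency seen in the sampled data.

148.8 kHz mod fs = 33.4 kHz.
33.4 kHz > fs/2 = 28.85 kHz, folds to fs − 33.4 kHz = 24.3 kHz.

24.3 kHz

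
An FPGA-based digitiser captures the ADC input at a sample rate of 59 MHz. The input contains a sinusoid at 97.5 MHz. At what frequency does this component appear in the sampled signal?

20.5 MHz

97.5 MHz mod fs = 38.5 MHz.
38.5 MHz > fs/2 = 29.5 MHz, folds to fs − 38.5 MHz = 20.5 MHz.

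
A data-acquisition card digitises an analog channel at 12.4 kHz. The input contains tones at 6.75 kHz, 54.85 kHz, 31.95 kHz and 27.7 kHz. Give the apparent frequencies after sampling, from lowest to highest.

2.9 kHz, 5.25 kHz, 5.65 kHz

fs/2 = 6.2 kHz.
6.75 kHz > fs/2 = 6.2 kHz, folds to fs − 6.75 kHz = 5.65 kHz.
54.85 kHz mod fs = 5.25 kHz.
5.25 kHz ≤ fs/2 = 6.2 kHz, appears at 5.25 kHz.
31.95 kHz mod fs = 7.15 kHz.
7.15 kHz > fs/2 = 6.2 kHz, folds to fs − 7.15 kHz = 5.25 kHz.
27.7 kHz mod fs = 2.9 kHz.
2.9 kHz ≤ fs/2 = 6.2 kHz, appears at 2.9 kHz.
Distinct values: {2.9 kHz, 5.25 kHz, 5.65 kHz}.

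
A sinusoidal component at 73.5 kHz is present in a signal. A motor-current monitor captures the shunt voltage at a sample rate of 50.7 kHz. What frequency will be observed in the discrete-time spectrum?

22.8 kHz

73.5 kHz mod fs = 22.8 kHz.
22.8 kHz ≤ fs/2 = 25.35 kHz, appears at 22.8 kHz.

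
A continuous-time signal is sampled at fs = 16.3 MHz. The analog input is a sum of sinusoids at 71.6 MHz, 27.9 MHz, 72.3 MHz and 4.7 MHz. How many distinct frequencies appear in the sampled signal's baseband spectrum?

3

fs/2 = 8.15 MHz.
71.6 MHz mod fs = 6.4 MHz.
6.4 MHz ≤ fs/2 = 8.15 MHz, appears at 6.4 MHz.
27.9 MHz mod fs = 11.6 MHz.
11.6 MHz > fs/2 = 8.15 MHz, folds to fs − 11.6 MHz = 4.7 MHz.
72.3 MHz mod fs = 7.1 MHz.
7.1 MHz ≤ fs/2 = 8.15 MHz, appears at 7.1 MHz.
4.7 MHz ≤ fs/2 = 8.15 MHz, passes unchanged.
Distinct values: {4.7 MHz, 6.4 MHz, 7.1 MHz} → 3.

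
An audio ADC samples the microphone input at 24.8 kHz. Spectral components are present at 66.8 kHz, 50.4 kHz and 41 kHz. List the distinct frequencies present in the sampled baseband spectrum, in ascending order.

0.8 kHz, 7.6 kHz, 8.6 kHz

fs/2 = 12.4 kHz.
66.8 kHz mod fs = 17.2 kHz.
17.2 kHz > fs/2 = 12.4 kHz, folds to fs − 17.2 kHz = 7.6 kHz.
50.4 kHz mod fs = 0.8 kHz.
0.8 kHz ≤ fs/2 = 12.4 kHz, appears at 0.8 kHz.
41 kHz mod fs = 16.2 kHz.
16.2 kHz > fs/2 = 12.4 kHz, folds to fs − 16.2 kHz = 8.6 kHz.
Distinct values: {0.8 kHz, 7.6 kHz, 8.6 kHz}.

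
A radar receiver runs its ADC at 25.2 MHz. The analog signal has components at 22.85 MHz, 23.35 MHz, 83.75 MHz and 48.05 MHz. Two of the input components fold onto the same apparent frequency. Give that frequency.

fs/2 = 12.6 MHz.
22.85 MHz > fs/2 = 12.6 MHz, folds to fs − 22.85 MHz = 2.35 MHz.
23.35 MHz > fs/2 = 12.6 MHz, folds to fs − 23.35 MHz = 1.85 MHz.
83.75 MHz mod fs = 8.15 MHz.
8.15 MHz ≤ fs/2 = 12.6 MHz, appears at 8.15 MHz.
48.05 MHz mod fs = 22.85 MHz.
22.85 MHz > fs/2 = 12.6 MHz, folds to fs − 22.85 MHz = 2.35 MHz.
22.85 MHz and 48.05 MHz both map to 2.35 MHz.

2.35 MHz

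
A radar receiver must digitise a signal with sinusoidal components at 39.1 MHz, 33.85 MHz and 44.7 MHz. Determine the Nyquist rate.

Highest-frequency component: 44.7 MHz.
Nyquist rate = 2 × 44.7 MHz = 89.4 MHz.

89.4 MHz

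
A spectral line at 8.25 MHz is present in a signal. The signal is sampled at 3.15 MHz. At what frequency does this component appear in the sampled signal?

8.25 MHz mod fs = 1.95 MHz.
1.95 MHz > fs/2 = 1.575 MHz, folds to fs − 1.95 MHz = 1.2 MHz.

1.2 MHz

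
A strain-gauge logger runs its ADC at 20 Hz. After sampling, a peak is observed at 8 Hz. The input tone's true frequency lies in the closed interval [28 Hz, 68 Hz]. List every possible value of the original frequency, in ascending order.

Frequencies that alias to 8 Hz are k·fs ± 8 Hz for integer k ≥ 0.
k=0: 8 Hz.
k=1: 12 Hz, 28 Hz.
k=2: 32 Hz, 48 Hz.
k=3: 52 Hz, 68 Hz.
k=4: 72 Hz, 88 Hz.
Within [28 Hz, 68 Hz]: 28 Hz, 32 Hz, 48 Hz, 52 Hz, 68 Hz.

28 Hz, 32 Hz, 48 Hz, 52 Hz, 68 Hz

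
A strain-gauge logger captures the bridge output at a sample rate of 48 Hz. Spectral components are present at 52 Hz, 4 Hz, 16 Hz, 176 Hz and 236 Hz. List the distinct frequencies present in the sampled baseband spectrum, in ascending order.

4 Hz, 16 Hz

fs/2 = 24 Hz.
52 Hz mod fs = 4 Hz.
4 Hz ≤ fs/2 = 24 Hz, appears at 4 Hz.
4 Hz ≤ fs/2 = 24 Hz, passes unchanged.
16 Hz ≤ fs/2 = 24 Hz, passes unchanged.
176 Hz mod fs = 32 Hz.
32 Hz > fs/2 = 24 Hz, folds to fs − 32 Hz = 16 Hz.
236 Hz mod fs = 44 Hz.
44 Hz > fs/2 = 24 Hz, folds to fs − 44 Hz = 4 Hz.
Distinct values: {4 Hz, 16 Hz}.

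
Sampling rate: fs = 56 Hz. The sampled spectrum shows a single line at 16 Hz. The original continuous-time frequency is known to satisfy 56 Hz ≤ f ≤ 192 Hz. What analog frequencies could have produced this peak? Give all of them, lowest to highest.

Frequencies that alias to 16 Hz are k·fs ± 16 Hz for integer k ≥ 0.
k=0: 16 Hz.
k=1: 40 Hz, 72 Hz.
k=2: 96 Hz, 128 Hz.
k=3: 152 Hz, 184 Hz.
k=4: 208 Hz, 240 Hz.
Within [56 Hz, 192 Hz]: 72 Hz, 96 Hz, 128 Hz, 152 Hz, 184 Hz.

72 Hz, 96 Hz, 128 Hz, 152 Hz, 184 Hz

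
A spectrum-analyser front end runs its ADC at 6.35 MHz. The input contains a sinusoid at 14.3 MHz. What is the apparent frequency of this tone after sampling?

1.6 MHz

14.3 MHz mod fs = 1.6 MHz.
1.6 MHz ≤ fs/2 = 3.175 MHz, appears at 1.6 MHz.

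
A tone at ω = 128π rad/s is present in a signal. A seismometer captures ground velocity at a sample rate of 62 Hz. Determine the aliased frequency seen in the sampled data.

2 Hz

ω = 128π rad/s → f = ω/(2π) = 64 Hz.
64 Hz mod fs = 2 Hz.
2 Hz ≤ fs/2 = 31 Hz, appears at 2 Hz.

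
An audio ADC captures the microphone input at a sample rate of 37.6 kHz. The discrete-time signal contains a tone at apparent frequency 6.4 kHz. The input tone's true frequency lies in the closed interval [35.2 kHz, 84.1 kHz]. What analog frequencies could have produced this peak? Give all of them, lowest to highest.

Frequencies that alias to 6.4 kHz are k·fs ± 6.4 kHz for integer k ≥ 0.
k=0: 6.4 kHz.
k=1: 31.2 kHz, 44 kHz.
k=2: 68.8 kHz, 81.6 kHz.
k=3: 106.4 kHz, 119.2 kHz.
Within [35.2 kHz, 84.1 kHz]: 44 kHz, 68.8 kHz, 81.6 kHz.

44 kHz, 68.8 kHz, 81.6 kHz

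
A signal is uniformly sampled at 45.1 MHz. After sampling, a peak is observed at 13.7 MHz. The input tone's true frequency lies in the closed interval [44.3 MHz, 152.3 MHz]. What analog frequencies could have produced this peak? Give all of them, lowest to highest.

58.8 MHz, 76.5 MHz, 103.9 MHz, 121.6 MHz, 149 MHz

Frequencies that alias to 13.7 MHz are k·fs ± 13.7 MHz for integer k ≥ 0.
k=0: 13.7 MHz.
k=1: 31.4 MHz, 58.8 MHz.
k=2: 76.5 MHz, 103.9 MHz.
k=3: 121.6 MHz, 149 MHz.
k=4: 166.7 MHz, 194.1 MHz.
Within [44.3 MHz, 152.3 MHz]: 58.8 MHz, 76.5 MHz, 103.9 MHz, 121.6 MHz, 149 MHz.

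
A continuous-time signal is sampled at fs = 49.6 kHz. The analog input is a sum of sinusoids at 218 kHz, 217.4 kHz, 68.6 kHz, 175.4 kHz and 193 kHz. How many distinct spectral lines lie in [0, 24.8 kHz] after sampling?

4

fs/2 = 24.8 kHz.
218 kHz mod fs = 19.6 kHz.
19.6 kHz ≤ fs/2 = 24.8 kHz, appears at 19.6 kHz.
217.4 kHz mod fs = 19 kHz.
19 kHz ≤ fs/2 = 24.8 kHz, appears at 19 kHz.
68.6 kHz mod fs = 19 kHz.
19 kHz ≤ fs/2 = 24.8 kHz, appears at 19 kHz.
175.4 kHz mod fs = 26.6 kHz.
26.6 kHz > fs/2 = 24.8 kHz, folds to fs − 26.6 kHz = 23 kHz.
193 kHz mod fs = 44.2 kHz.
44.2 kHz > fs/2 = 24.8 kHz, folds to fs − 44.2 kHz = 5.4 kHz.
Distinct values: {5.4 kHz, 19 kHz, 19.6 kHz, 23 kHz} → 4.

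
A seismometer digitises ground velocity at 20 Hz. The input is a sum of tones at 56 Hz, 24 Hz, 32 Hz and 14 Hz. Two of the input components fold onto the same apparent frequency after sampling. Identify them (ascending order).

fs/2 = 10 Hz.
56 Hz mod fs = 16 Hz.
16 Hz > fs/2 = 10 Hz, folds to fs − 16 Hz = 4 Hz.
24 Hz mod fs = 4 Hz.
4 Hz ≤ fs/2 = 10 Hz, appears at 4 Hz.
32 Hz mod fs = 12 Hz.
12 Hz > fs/2 = 10 Hz, folds to fs − 12 Hz = 8 Hz.
14 Hz > fs/2 = 10 Hz, folds to fs − 14 Hz = 6 Hz.
24 Hz and 56 Hz both map to 4 Hz.

24 Hz, 56 Hz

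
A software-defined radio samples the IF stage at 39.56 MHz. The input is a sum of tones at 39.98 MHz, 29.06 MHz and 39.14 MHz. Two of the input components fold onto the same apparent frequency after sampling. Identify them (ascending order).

fs/2 = 19.78 MHz.
39.98 MHz mod fs = 0.42 MHz.
0.42 MHz ≤ fs/2 = 19.78 MHz, appears at 0.42 MHz.
29.06 MHz > fs/2 = 19.78 MHz, folds to fs − 29.06 MHz = 10.5 MHz.
39.14 MHz > fs/2 = 19.78 MHz, folds to fs − 39.14 MHz = 0.42 MHz.
39.14 MHz and 39.98 MHz both map to 0.42 MHz.

39.14 MHz, 39.98 MHz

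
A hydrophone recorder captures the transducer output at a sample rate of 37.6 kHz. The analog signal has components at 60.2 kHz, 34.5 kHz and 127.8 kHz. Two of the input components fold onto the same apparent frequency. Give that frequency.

15 kHz

fs/2 = 18.8 kHz.
60.2 kHz mod fs = 22.6 kHz.
22.6 kHz > fs/2 = 18.8 kHz, folds to fs − 22.6 kHz = 15 kHz.
34.5 kHz > fs/2 = 18.8 kHz, folds to fs − 34.5 kHz = 3.1 kHz.
127.8 kHz mod fs = 15 kHz.
15 kHz ≤ fs/2 = 18.8 kHz, appears at 15 kHz.
60.2 kHz and 127.8 kHz both map to 15 kHz.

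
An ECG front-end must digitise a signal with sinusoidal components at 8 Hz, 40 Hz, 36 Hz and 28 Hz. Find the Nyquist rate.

80 Hz

Highest-frequency component: 40 Hz.
Nyquist rate = 2 × 40 Hz = 80 Hz.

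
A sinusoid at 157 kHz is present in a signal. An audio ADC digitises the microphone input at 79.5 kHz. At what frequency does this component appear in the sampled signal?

157 kHz mod fs = 77.5 kHz.
77.5 kHz > fs/2 = 39.75 kHz, folds to fs − 77.5 kHz = 2 kHz.

2 kHz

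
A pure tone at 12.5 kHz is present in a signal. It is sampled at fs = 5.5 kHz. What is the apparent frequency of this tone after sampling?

1.5 kHz

12.5 kHz mod fs = 1.5 kHz.
1.5 kHz ≤ fs/2 = 2.75 kHz, appears at 1.5 kHz.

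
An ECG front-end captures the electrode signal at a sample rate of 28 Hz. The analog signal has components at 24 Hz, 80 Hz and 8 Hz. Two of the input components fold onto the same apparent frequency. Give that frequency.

fs/2 = 14 Hz.
24 Hz > fs/2 = 14 Hz, folds to fs − 24 Hz = 4 Hz.
80 Hz mod fs = 24 Hz.
24 Hz > fs/2 = 14 Hz, folds to fs − 24 Hz = 4 Hz.
8 Hz ≤ fs/2 = 14 Hz, passes unchanged.
24 Hz and 80 Hz both map to 4 Hz.

4 Hz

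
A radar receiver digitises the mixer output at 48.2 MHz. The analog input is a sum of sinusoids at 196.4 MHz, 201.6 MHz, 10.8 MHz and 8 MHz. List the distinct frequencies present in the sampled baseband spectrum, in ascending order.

3.6 MHz, 8 MHz, 8.8 MHz, 10.8 MHz

fs/2 = 24.1 MHz.
196.4 MHz mod fs = 3.6 MHz.
3.6 MHz ≤ fs/2 = 24.1 MHz, appears at 3.6 MHz.
201.6 MHz mod fs = 8.8 MHz.
8.8 MHz ≤ fs/2 = 24.1 MHz, appears at 8.8 MHz.
10.8 MHz ≤ fs/2 = 24.1 MHz, passes unchanged.
8 MHz ≤ fs/2 = 24.1 MHz, passes unchanged.
Distinct values: {3.6 MHz, 8 MHz, 8.8 MHz, 10.8 MHz}.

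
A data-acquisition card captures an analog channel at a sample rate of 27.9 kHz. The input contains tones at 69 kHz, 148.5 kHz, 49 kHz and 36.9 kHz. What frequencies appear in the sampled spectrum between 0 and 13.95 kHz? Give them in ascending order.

6.8 kHz, 9 kHz, 13.2 kHz

fs/2 = 13.95 kHz.
69 kHz mod fs = 13.2 kHz.
13.2 kHz ≤ fs/2 = 13.95 kHz, appears at 13.2 kHz.
148.5 kHz mod fs = 9 kHz.
9 kHz ≤ fs/2 = 13.95 kHz, appears at 9 kHz.
49 kHz mod fs = 21.1 kHz.
21.1 kHz > fs/2 = 13.95 kHz, folds to fs − 21.1 kHz = 6.8 kHz.
36.9 kHz mod fs = 9 kHz.
9 kHz ≤ fs/2 = 13.95 kHz, appears at 9 kHz.
Distinct values: {6.8 kHz, 9 kHz, 13.2 kHz}.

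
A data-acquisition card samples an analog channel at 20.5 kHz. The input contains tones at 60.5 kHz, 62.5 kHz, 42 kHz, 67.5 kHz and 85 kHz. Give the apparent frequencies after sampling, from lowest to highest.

1 kHz, 3 kHz, 6 kHz

fs/2 = 10.25 kHz.
60.5 kHz mod fs = 19.5 kHz.
19.5 kHz > fs/2 = 10.25 kHz, folds to fs − 19.5 kHz = 1 kHz.
62.5 kHz mod fs = 1 kHz.
1 kHz ≤ fs/2 = 10.25 kHz, appears at 1 kHz.
42 kHz mod fs = 1 kHz.
1 kHz ≤ fs/2 = 10.25 kHz, appears at 1 kHz.
67.5 kHz mod fs = 6 kHz.
6 kHz ≤ fs/2 = 10.25 kHz, appears at 6 kHz.
85 kHz mod fs = 3 kHz.
3 kHz ≤ fs/2 = 10.25 kHz, appears at 3 kHz.
Distinct values: {1 kHz, 3 kHz, 6 kHz}.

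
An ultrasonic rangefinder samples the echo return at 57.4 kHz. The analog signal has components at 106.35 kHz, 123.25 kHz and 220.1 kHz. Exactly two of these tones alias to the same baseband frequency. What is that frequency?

8.45 kHz

fs/2 = 28.7 kHz.
106.35 kHz mod fs = 48.95 kHz.
48.95 kHz > fs/2 = 28.7 kHz, folds to fs − 48.95 kHz = 8.45 kHz.
123.25 kHz mod fs = 8.45 kHz.
8.45 kHz ≤ fs/2 = 28.7 kHz, appears at 8.45 kHz.
220.1 kHz mod fs = 47.9 kHz.
47.9 kHz > fs/2 = 28.7 kHz, folds to fs − 47.9 kHz = 9.5 kHz.
106.35 kHz and 123.25 kHz both map to 8.45 kHz.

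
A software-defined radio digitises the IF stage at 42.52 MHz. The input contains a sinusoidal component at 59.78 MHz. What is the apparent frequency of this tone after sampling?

59.78 MHz mod fs = 17.26 MHz.
17.26 MHz ≤ fs/2 = 21.26 MHz, appears at 17.26 MHz.

17.26 MHz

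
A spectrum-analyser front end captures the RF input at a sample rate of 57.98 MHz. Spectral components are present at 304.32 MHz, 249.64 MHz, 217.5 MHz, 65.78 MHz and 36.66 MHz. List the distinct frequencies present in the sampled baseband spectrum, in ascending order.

fs/2 = 28.99 MHz.
304.32 MHz mod fs = 14.42 MHz.
14.42 MHz ≤ fs/2 = 28.99 MHz, appears at 14.42 MHz.
249.64 MHz mod fs = 17.72 MHz.
17.72 MHz ≤ fs/2 = 28.99 MHz, appears at 17.72 MHz.
217.5 MHz mod fs = 43.56 MHz.
43.56 MHz > fs/2 = 28.99 MHz, folds to fs − 43.56 MHz = 14.42 MHz.
65.78 MHz mod fs = 7.8 MHz.
7.8 MHz ≤ fs/2 = 28.99 MHz, appears at 7.8 MHz.
36.66 MHz > fs/2 = 28.99 MHz, folds to fs − 36.66 MHz = 21.32 MHz.
Distinct values: {7.8 MHz, 14.42 MHz, 17.72 MHz, 21.32 MHz}.

7.8 MHz, 14.42 MHz, 17.72 MHz, 21.32 MHz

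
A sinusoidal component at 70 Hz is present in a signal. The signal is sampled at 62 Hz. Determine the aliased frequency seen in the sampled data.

70 Hz mod fs = 8 Hz.
8 Hz ≤ fs/2 = 31 Hz, appears at 8 Hz.

8 Hz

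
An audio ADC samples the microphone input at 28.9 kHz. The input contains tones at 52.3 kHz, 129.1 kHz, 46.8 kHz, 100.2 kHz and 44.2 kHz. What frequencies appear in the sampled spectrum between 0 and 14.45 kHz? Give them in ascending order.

fs/2 = 14.45 kHz.
52.3 kHz mod fs = 23.4 kHz.
23.4 kHz > fs/2 = 14.45 kHz, folds to fs − 23.4 kHz = 5.5 kHz.
129.1 kHz mod fs = 13.5 kHz.
13.5 kHz ≤ fs/2 = 14.45 kHz, appears at 13.5 kHz.
46.8 kHz mod fs = 17.9 kHz.
17.9 kHz > fs/2 = 14.45 kHz, folds to fs − 17.9 kHz = 11 kHz.
100.2 kHz mod fs = 13.5 kHz.
13.5 kHz ≤ fs/2 = 14.45 kHz, appears at 13.5 kHz.
44.2 kHz mod fs = 15.3 kHz.
15.3 kHz > fs/2 = 14.45 kHz, folds to fs − 15.3 kHz = 13.6 kHz.
Distinct values: {5.5 kHz, 11 kHz, 13.5 kHz, 13.6 kHz}.

5.5 kHz, 11 kHz, 13.5 kHz, 13.6 kHz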